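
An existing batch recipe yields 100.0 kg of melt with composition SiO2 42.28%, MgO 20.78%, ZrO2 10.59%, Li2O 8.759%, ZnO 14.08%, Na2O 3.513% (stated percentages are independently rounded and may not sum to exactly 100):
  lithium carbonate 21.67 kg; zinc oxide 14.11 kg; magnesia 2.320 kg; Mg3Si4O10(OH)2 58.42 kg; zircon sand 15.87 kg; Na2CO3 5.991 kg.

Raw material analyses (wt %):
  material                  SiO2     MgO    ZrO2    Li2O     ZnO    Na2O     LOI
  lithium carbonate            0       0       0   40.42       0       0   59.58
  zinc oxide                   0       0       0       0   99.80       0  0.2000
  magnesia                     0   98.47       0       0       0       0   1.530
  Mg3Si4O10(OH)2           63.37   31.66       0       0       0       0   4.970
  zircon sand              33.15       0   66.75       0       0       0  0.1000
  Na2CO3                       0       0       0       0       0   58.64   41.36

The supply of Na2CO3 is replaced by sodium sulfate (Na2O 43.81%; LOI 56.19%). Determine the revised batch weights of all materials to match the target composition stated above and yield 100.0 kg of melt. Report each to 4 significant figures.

Revised batch per 100.0 kg melt:
  lithium carbonate: 21.67 kg
  zinc oxide: 14.11 kg
  magnesia: 2.320 kg
  Mg3Si4O10(OH)2: 58.42 kg
  zircon sand: 15.87 kg
  sodium sulfate: 8.019 kg
Total batch = 120.4 kg; LOI loss = 20.40 kg

Values along the way are shown, with 4-significant-figure rounding, alongside each step. Every computation keeps full float precision at every stage. Every reported value is rounded exactly once — the derived quantities (the totals, glass mass, ignition loss, the yield, six oxide percentages) are re-derived in exact precision from the weighed amounts at 100.0 kg of glass, exactly as shown in either problem or answer.
Oxide mass targets, per 100.0 kg melt:
  SiO2: 42.28% × 100.0 = 42.28 kg
  MgO: 20.78% × 100.0 = 20.78 kg
  ZrO2: 10.59% × 100.0 = 10.59 kg
  Li2O: 8.759% × 100.0 = 8.759 kg
  ZnO: 14.08% × 100.0 = 14.08 kg
  Na2O: 3.513% × 100.0 = 3.513 kg
Verifying the oxide balance using the reported weights, under the basis named above (delivered sums recover each target modulo rounding of the values):
  SiO2: 58.42·0.6337 + 15.87·0.3315 = 42.28 kg (target 42.28 kg)
  MgO: 2.320·0.9847 + 58.42·0.3166 = 20.78 kg (target 20.78 kg)
  ZrO2: 15.87·0.6675 = 10.59 kg (target 10.59 kg)
  Li2O: 21.67·0.4042 = 8.759 kg (target 8.759 kg)
  ZnO: 14.11·0.9980 = 14.08 kg (target 14.08 kg)
  Na2O: 8.019·0.4381 = 3.513 kg (target 3.513 kg)
Glass-mass closure: batch total minus LOI = 100.0 kg (per-oxide target masses sum to 100.0 kg; the stated basis being 100.0 kg — rounding explains the deltas).
Summing the batch: Σ batch = 120.4 kg; ignition loss, Σ(batch × LOI) = 20.40 kg; glass ÷ batch gives a yield of 83.06%.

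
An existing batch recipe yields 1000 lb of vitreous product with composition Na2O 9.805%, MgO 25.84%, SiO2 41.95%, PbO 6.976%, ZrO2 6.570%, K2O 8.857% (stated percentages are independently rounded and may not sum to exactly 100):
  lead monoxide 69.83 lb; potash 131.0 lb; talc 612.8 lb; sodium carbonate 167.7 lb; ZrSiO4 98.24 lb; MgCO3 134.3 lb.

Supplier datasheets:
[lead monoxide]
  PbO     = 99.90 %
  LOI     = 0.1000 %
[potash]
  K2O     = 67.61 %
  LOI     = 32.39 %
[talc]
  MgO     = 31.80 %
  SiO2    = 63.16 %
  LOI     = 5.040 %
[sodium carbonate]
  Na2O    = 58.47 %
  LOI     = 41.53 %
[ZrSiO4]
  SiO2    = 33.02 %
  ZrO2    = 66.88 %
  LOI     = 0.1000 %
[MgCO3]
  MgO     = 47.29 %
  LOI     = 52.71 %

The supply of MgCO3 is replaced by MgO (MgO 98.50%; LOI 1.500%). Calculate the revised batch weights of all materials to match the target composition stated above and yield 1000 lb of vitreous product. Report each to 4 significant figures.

Each numeric step maintains exact precision at all times — mid-chain values are displayed (rounded to four significant figures) in the printout; exactly one rounding lands on every reported value; the derived quantities, including six oxide percentages, ignition loss, the totals, the yield, glass mass, are carried using the weight values at 1000 lb of glass at full precision as written in the problem or the answer.
Target masses of each oxide per 1000 lb vitreous product:
  Na2O: 9.805% × 1000 = 98.05 lb
  MgO: 25.84% × 1000 = 258.4 lb
  SiO2: 41.95% × 1000 = 419.5 lb
  PbO: 6.976% × 1000 = 69.76 lb
  ZrO2: 6.570% × 1000 = 65.70 lb
  K2O: 8.857% × 1000 = 88.57 lb
Oxide-by-oxide audit working from each reported weight, per the basis as stated (sums match the target masses once rounding is allowed for):
  Na2O: 167.7·0.5847 = 98.05 lb (target 98.05 lb)
  MgO: 612.8·0.3180 + 64.49·0.9850 = 258.4 lb (target 258.4 lb)
  SiO2: 612.8·0.6316 + 98.24·0.3302 = 419.5 lb (target 419.5 lb)
  PbO: 69.83·0.9990 = 69.76 lb (target 69.76 lb)
  ZrO2: 98.24·0.6688 = 65.70 lb (target 65.70 lb)
  K2O: 131.0·0.6761 = 88.57 lb (target 88.57 lb)
Glass mass check: net batch after ignition = 1000 lb (summing oxide targets gives 1000 lb; the stated basis being 1000 lb — differing by rounding only).
Whole-batch sum: Σ batch = 1144 lb; loss to ignition Σ batch·LOI = 144.1 lb; glass ÷ batch gives a yield of 87.40%.

Revised batch per 1000 lb vitreous product:
  lead monoxide: 69.83 lb
  potash: 131.0 lb
  talc: 612.8 lb
  sodium carbonate: 167.7 lb
  ZrSiO4: 98.24 lb
  MgO: 64.49 lb
Total batch = 1144 lb; LOI loss = 144.1 lb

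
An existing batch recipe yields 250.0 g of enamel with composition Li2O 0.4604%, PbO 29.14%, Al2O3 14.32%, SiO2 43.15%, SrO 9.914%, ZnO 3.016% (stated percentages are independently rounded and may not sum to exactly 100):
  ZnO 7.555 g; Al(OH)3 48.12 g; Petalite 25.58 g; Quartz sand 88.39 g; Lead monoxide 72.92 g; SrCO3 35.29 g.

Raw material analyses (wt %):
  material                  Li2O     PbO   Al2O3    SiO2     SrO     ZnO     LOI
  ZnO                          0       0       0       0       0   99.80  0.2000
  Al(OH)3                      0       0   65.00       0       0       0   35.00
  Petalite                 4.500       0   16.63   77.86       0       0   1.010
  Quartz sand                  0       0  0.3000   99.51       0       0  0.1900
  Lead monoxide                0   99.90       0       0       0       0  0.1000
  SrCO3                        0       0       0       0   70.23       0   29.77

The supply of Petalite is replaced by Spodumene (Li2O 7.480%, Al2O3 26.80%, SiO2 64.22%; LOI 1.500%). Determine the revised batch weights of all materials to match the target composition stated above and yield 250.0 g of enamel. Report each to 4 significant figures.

All arithmetic keeps full float precision through every step; the intermediate values are displayed rounded to 4 significant digits as written; each reported result takes exactly one rounding — all derived quantities, which include glass mass, LOI, totals, yield, the six compositions, are computed at exact precision, as given in the problem or the answer, from the weighed amounts per 250.0 g of glass.
Target masses of each oxide per 250.0 g enamel:
  Li2O: 0.4604% × 250.0 = 1.151 g
  PbO: 29.14% × 250.0 = 72.85 g
  Al2O3: 14.32% × 250.0 = 35.80 g
  SiO2: 43.15% × 250.0 = 107.9 g
  SrO: 9.914% × 250.0 = 24.78 g
  ZnO: 3.016% × 250.0 = 7.540 g
A balance pass over the oxides, per the reported batch figures, for the quoted basis mass (each sum matches its target mass inside rounding margins):
  Li2O: 15.39·0.07480 = 1.151 g (target 1.151 g)
  PbO: 72.92·0.9990 = 72.85 g (target 72.85 g)
  Al2O3: 48.28·0.6500 + 15.39·0.2680 + 98.48·0.003000 = 35.80 g (target 35.80 g)
  SiO2: 15.39·0.6422 + 98.48·0.9951 = 107.9 g (target 107.9 g)
  SrO: 35.29·0.7023 = 24.78 g (target 24.78 g)
  ZnO: 7.555·0.9980 = 7.540 g (target 7.540 g)
Consistency of the glass mass: net batch after ignition = 250.0 g (the Σ of target masses is 250.0 g; stated basis 250.0 g — rounding explains the deltas).
Whole-batch sum: Σ batch = 277.9 g; the LOI term Σ batch·LOI equals 27.91 g; yield, glass over the total, = 89.96%.

Revised batch per 250.0 g enamel:
  ZnO: 7.555 g
  Al(OH)3: 48.28 g
  Spodumene: 15.39 g
  Quartz sand: 98.48 g
  Lead monoxide: 72.92 g
  SrCO3: 35.29 g
Total batch = 277.9 g; LOI loss = 27.91 g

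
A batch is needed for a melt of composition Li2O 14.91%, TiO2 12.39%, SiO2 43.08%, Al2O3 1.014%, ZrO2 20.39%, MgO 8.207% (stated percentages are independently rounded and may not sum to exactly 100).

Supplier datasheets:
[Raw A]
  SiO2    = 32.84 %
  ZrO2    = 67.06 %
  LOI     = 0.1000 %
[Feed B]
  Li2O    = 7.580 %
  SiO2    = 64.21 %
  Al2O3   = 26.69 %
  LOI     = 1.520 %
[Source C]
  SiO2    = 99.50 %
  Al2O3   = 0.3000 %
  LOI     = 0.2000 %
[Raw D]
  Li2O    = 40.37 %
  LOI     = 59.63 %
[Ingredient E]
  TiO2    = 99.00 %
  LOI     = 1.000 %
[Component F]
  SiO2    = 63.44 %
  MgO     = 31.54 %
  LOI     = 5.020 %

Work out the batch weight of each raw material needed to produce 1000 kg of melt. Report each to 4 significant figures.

Batch per 1000 kg melt:
  Raw A: 304.1 kg
  Feed B: 36.38 kg
  Source C: 143.2 kg
  Raw D: 362.5 kg
  Ingredient E: 125.2 kg
  Component F: 260.2 kg
Total batch = 1232 kg; LOI loss = 231.6 kg; yield = 81.19%

All internal work runs at full float precision throughout. The intermediate values are printed rounded off to 4 significant digits on the page. Each reported figure is rounded only once — all derived quantities, including net glass mass, the totals, the six compositions, yield, LOI, are carried from the batch weights on 1000 kg of glass at exact precision precisely as stated by the problem or answer text.
Oxide mass targets, per 1000 kg melt:
  Li2O: 14.91% × 1000 = 149.1 kg
  TiO2: 12.39% × 1000 = 123.9 kg
  SiO2: 43.08% × 1000 = 430.8 kg
  Al2O3: 1.014% × 1000 = 10.14 kg
  ZrO2: 20.39% × 1000 = 203.9 kg
  MgO: 8.207% × 1000 = 82.07 kg
A balance pass over the oxides, given the weights on record, on the stated basis (sum by sum, the targets are met given rounding of the digits):
  Li2O: 36.38·0.07580 + 362.5·0.4037 = 149.1 kg (target 149.1 kg)
  TiO2: 125.2·0.9900 = 123.9 kg (target 123.9 kg)
  SiO2: 304.1·0.3284 + 36.38·0.6421 + 143.2·0.9950 + 260.2·0.6344 = 430.8 kg (target 430.8 kg)
  Al2O3: 36.38·0.2669 + 143.2·0.003000 = 10.14 kg (target 10.14 kg)
  ZrO2: 304.1·0.6706 = 203.9 kg (target 203.9 kg)
  MgO: 260.2·0.3154 = 82.07 kg (target 82.07 kg)
Glass-mass sanity pass: total charge less LOI = 1000 kg (the Σ of target masses is 999.9 kg; the stated basis being 1000 kg — a pure rounding effect).
Adding the batch up: Σ batch = 1232 kg; LOI removed, Σ of batch·LOI: 231.6 kg; as yield: glass ÷ batch → 81.19%.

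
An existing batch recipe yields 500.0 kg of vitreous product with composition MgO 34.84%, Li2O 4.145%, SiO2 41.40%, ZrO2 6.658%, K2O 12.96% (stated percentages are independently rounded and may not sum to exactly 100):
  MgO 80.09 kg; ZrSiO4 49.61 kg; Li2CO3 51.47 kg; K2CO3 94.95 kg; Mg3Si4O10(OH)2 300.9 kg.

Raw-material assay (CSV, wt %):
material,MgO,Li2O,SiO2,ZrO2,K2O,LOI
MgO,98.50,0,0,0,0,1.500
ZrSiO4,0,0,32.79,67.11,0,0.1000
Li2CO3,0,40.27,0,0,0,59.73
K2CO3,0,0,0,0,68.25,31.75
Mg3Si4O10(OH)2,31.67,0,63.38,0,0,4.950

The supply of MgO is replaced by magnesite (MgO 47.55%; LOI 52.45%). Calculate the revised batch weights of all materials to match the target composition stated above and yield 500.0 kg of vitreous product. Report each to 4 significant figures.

Revised batch per 500.0 kg vitreous product:
  magnesite: 165.9 kg
  ZrSiO4: 49.61 kg
  Li2CO3: 51.47 kg
  K2CO3: 94.95 kg
  Mg3Si4O10(OH)2: 300.9 kg
Total batch = 662.8 kg; LOI loss = 162.8 kg

Every computation holds exact precision all the way through; in-progress results are shown rounded to 4 significant digits in the working — exactly one rounding goes into each reported number — the derived quantities, which include ignition loss, the totals, five oxide percentages, net glass mass, yield, are recomputed at full precision, as written in the question or the answer, from the batch weights per 500.0 kg of glass.
The oxide mass targets at 500.0 kg vitreous product:
  MgO: 34.84% × 500.0 = 174.2 kg
  Li2O: 4.145% × 500.0 = 20.72 kg
  SiO2: 41.40% × 500.0 = 207.0 kg
  ZrO2: 6.658% × 500.0 = 33.29 kg
  K2O: 12.96% × 500.0 = 64.80 kg
Mass-balance tally per oxide given the weights on record, versus the basis set out (each sum matches its target mass exact up to rounding of places):
  MgO: 165.9·0.4755 + 300.9·0.3167 = 174.2 kg (target 174.2 kg)
  Li2O: 51.47·0.4027 = 20.73 kg (target 20.72 kg)
  SiO2: 49.61·0.3279 + 300.9·0.6338 = 207.0 kg (target 207.0 kg)
  ZrO2: 49.61·0.6711 = 33.29 kg (target 33.29 kg)
  K2O: 94.95·0.6825 = 64.80 kg (target 64.80 kg)
Glass-mass sanity pass: batch Σ − ignition loss = 500.0 kg (the Σ of target masses is 500.0 kg; with the basis standing at 500.0 kg — deltas are rounding alone).
Summing the batch: Σ batch = 662.8 kg; ignition loss, Σ(batch × LOI) = 162.8 kg; as yield: glass ÷ batch → 75.43%.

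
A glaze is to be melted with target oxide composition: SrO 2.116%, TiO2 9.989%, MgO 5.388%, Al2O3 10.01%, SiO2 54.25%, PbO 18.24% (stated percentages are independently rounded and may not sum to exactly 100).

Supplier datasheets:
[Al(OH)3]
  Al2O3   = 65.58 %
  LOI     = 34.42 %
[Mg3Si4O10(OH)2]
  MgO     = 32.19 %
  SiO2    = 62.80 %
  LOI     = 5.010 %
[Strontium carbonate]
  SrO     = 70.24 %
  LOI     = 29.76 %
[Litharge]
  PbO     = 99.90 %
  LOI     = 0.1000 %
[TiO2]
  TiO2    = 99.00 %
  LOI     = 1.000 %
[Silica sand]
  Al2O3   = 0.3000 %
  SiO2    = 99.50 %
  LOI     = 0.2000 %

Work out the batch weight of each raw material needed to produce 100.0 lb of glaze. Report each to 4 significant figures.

Intermediates are rounded off to 4 significant figures when displayed — each numeric step maintains exact precision in all steps; each reported value is rounded just once. The derived quantities are carried in full precision (totals, yield, net glass mass, six oxide percentages, ignition loss) from the weighed amounts on 100.0 lb of glass exactly as shown in problem or answer.
Per-oxide target masses for 100.0 lb glaze:
  SrO: 2.116% × 100.0 = 2.116 lb
  TiO2: 9.989% × 100.0 = 9.989 lb
  MgO: 5.388% × 100.0 = 5.388 lb
  Al2O3: 10.01% × 100.0 = 10.01 lb
  SiO2: 54.25% × 100.0 = 54.25 lb
  PbO: 18.24% × 100.0 = 18.24 lb
Mass-balance tally per oxide from the weights as reported, per the basis as stated (summed amounts equal target values given rounding of the digits):
  SrO: 3.013·0.7024 = 2.116 lb (target 2.116 lb)
  TiO2: 10.09·0.9900 = 9.989 lb (target 9.989 lb)
  MgO: 16.74·0.3219 = 5.389 lb (target 5.388 lb)
  Al2O3: 15.06·0.6558 + 43.96·0.003000 = 10.01 lb (target 10.01 lb)
  SiO2: 16.74·0.6280 + 43.96·0.9950 = 54.25 lb (target 54.25 lb)
  PbO: 18.26·0.9990 = 18.24 lb (target 18.24 lb)
Glass-mass sanity pass: whole batch net of LOI = 100.0 lb (summing oxide targets gives 99.99 lb; against the stated basis, 100.0 lb — gaps are rounding artifacts).
Total batch = Σ batch = 107.1 lb; ignition loss, Σ(batch × LOI) = 7.126 lb; as yield: glass ÷ batch → 93.35%.

Batch per 100.0 lb glaze:
  Al(OH)3: 15.06 lb
  Mg3Si4O10(OH)2: 16.74 lb
  Strontium carbonate: 3.013 lb
  Litharge: 18.26 lb
  TiO2: 10.09 lb
  Silica sand: 43.96 lb
Total batch = 107.1 lb; LOI loss = 7.126 lb; yield = 93.35%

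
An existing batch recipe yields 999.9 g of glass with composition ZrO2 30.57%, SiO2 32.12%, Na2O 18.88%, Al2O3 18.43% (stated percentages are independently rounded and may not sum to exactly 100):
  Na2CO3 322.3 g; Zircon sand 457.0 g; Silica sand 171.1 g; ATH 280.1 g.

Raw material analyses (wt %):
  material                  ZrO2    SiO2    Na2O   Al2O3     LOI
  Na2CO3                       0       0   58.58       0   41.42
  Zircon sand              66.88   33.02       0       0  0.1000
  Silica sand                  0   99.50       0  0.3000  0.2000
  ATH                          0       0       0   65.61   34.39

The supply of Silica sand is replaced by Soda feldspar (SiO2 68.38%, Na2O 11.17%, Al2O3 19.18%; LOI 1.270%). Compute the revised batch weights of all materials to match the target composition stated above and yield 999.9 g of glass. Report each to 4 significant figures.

Revised batch per 999.9 g glass:
  Na2CO3: 274.8 g
  Zircon sand: 457.0 g
  Soda feldspar: 249.0 g
  ATH: 208.1 g
Total batch = 1189 g; LOI loss = 189.0 g

In-progress results are printed with 4-significant-figure rounding in the working. Each numeric step carries full float precision at all times. Each reported figure includes exactly one rounding; all derived quantities are rebuilt using the weight values at 999.9 g of glass at full precision (totals, LOI, yield, net glass mass, the four compositions), as they appear in the problem or answer text.
Per-oxide target masses for 999.9 g glass:
  ZrO2: 30.57% × 999.9 = 305.7 g
  SiO2: 32.12% × 999.9 = 321.2 g
  Na2O: 18.88% × 999.9 = 188.8 g
  Al2O3: 18.43% × 999.9 = 184.3 g
Sums-versus-targets review given the weights on record, at the basis given (sum by sum, the targets are met modulo rounding of the values):
  ZrO2: 457.0·0.6688 = 305.6 g (target 305.7 g)
  SiO2: 457.0·0.3302 + 249.0·0.6838 = 321.2 g (target 321.2 g)
  Na2O: 274.8·0.5858 + 249.0·0.1117 = 188.8 g (target 188.8 g)
  Al2O3: 249.0·0.1918 + 208.1·0.6561 = 184.3 g (target 184.3 g)
Glass-mass closure: Σ batch − LOI loss = 999.9 g (per-oxide target masses sum to 999.9 g; stated basis 999.9 g — differing by rounding only).
Total batch = Σ batch = 1189 g; Σ batch·LOI gives LOI loss = 189.0 g; yield, glass over the total, = 84.10%.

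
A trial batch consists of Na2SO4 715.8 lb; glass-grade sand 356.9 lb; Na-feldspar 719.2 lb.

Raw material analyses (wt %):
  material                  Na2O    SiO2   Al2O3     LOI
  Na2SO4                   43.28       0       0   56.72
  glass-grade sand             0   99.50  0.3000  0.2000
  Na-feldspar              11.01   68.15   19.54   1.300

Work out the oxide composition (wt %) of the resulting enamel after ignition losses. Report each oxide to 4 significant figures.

Glass mass = 1376 lb (batch 1792 − LOI 416.1).
Composition: Na2O 28.27%, SiO2 61.44%, Al2O3 10.29%

All arithmetic carries full precision from first step to last; mid-chain values are rounded to 4 significant digits when displayed; a single rounding finalizes each reported number; derived quantities (net glass mass, the totals, the yield, three oxide percentages, LOI) are rebuilt from the batch weights for 1376 lb of glass in full precision, as written in the problem or answer text.
Oxide-by-oxide delivered mass:
  Na2O: 715.8·0.4328 + 719.2·0.1101 = 389.0 lb
  SiO2: 356.9·0.9950 + 719.2·0.6815 = 845.3 lb
  Al2O3: 356.9·0.003000 + 719.2·0.1954 = 141.6 lb
LOI: 715.8·0.5672 + 356.9·0.002000 + 719.2·0.01300 = 416.1 lb
Glass mass = batch − LOI = 1792 − 416.1 = 1376 lb (matching Σ of the oxides)
wt % = oxide mass / glass mass × 100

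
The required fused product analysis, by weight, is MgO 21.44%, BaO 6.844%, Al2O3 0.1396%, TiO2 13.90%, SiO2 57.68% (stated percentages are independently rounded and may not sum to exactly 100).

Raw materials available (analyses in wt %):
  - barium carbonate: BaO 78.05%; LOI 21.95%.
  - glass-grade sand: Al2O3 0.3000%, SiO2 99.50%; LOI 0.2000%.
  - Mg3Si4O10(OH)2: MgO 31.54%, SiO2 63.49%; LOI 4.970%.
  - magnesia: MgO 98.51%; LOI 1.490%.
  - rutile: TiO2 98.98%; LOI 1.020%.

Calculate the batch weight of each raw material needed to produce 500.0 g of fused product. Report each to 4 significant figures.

Full precision is maintained in every operation — the intermediate values are displayed rounded to 4 significant figures across the worked steps — each reported figure carries a single rounding — the derived quantities, including glass mass, the yield, ignition loss, totals, five oxide percentages, are carried from the batch weights at 500.0 g of glass at exact precision as set out in question or answer.
Oxide mass targets, per 500.0 g fused product:
  MgO: 21.44% × 500.0 = 107.2 g
  BaO: 6.844% × 500.0 = 34.22 g
  Al2O3: 0.1396% × 500.0 = 0.6980 g
  TiO2: 13.90% × 500.0 = 69.50 g
  SiO2: 57.68% × 500.0 = 288.4 g
Oxide-by-oxide audit working from each reported weight, per the basis as stated (target by target, the sums agree once rounding is allowed for):
  MgO: 89.62·0.3154 + 80.13·0.9851 = 107.2 g (target 107.2 g)
  BaO: 43.84·0.7805 = 34.22 g (target 34.22 g)
  Al2O3: 232.7·0.003000 = 0.6981 g (target 0.6980 g)
  TiO2: 70.22·0.9898 = 69.50 g (target 69.50 g)
  SiO2: 232.7·0.9950 + 89.62·0.6349 = 288.4 g (target 288.4 g)
Glass-mass closure: whole batch net of LOI = 500.1 g (oxide target masses add up to 500.0 g; the stated basis being 500.0 g — any gap is answer rounding).
Total batch = Σ batch = 516.5 g; LOI removed, Σ of batch·LOI: 16.45 g; yield: glass divided by total = 96.81%.

Batch per 500.0 g fused product:
  barium carbonate: 43.84 g
  glass-grade sand: 232.7 g
  Mg3Si4O10(OH)2: 89.62 g
  magnesia: 80.13 g
  rutile: 70.22 g
Total batch = 516.5 g; LOI loss = 16.45 g; yield = 96.81%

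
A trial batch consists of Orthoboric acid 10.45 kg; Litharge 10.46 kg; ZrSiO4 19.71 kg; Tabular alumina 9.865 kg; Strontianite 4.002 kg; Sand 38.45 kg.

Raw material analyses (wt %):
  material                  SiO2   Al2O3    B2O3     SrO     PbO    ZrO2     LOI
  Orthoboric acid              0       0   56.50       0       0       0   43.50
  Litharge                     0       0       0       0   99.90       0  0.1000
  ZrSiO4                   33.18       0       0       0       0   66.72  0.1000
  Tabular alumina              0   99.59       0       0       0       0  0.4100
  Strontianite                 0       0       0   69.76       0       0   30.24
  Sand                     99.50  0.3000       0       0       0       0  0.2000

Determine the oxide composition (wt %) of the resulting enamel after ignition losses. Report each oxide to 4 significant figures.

Glass mass = 87.03 kg (batch 92.94 − LOI 5.903).
Composition: SiO2 51.47%, Al2O3 11.42%, B2O3 6.784%, SrO 3.208%, PbO 12.01%, ZrO2 15.11%

Rounding to four significant digits applies to each intermediate as displayed; each numeric step maintains full float precision through the solve. Every reported number is rounded only once. Derived quantities, including the six compositions, LOI, yield, totals, net glass mass, are computed from the weighed amounts for 87.03 kg of glass at exact precision exactly as printed in problem or answer.
Mass of each oxide from the mix:
  SiO2: 19.71·0.3318 + 38.45·0.9950 = 44.80 kg
  Al2O3: 9.865·0.9959 + 38.45·0.003000 = 9.940 kg
  B2O3: 10.45·0.5650 = 5.904 kg
  SrO: 4.002·0.6976 = 2.792 kg
  PbO: 10.46·0.9990 = 10.45 kg
  ZrO2: 19.71·0.6672 = 13.15 kg
LOI: 10.45·0.4350 + 10.46·0.001000 + 19.71·0.001000 + 9.865·0.004100 + 4.002·0.3024 + 38.45·0.002000 = 5.903 kg
Net of LOI, the glass mass = 92.94 − 5.903 = 87.03 kg (matching Σ of the oxides)
percent by weight: oxide/glass ×100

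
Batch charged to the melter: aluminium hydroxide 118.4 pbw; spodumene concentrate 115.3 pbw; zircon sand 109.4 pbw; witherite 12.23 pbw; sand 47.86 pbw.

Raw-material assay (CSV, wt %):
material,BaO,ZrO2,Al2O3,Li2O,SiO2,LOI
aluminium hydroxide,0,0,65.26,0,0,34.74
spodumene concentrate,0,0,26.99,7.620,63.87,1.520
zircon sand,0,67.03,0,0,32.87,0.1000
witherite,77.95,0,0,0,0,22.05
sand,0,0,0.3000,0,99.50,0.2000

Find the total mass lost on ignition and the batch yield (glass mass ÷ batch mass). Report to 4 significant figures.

The working math holds full precision through the solve; working values are displayed rounded to 4 significant figures in the working. Every reported result is rounded just once; all derived quantities, which include net glass mass, the yield, LOI, five oxide percentages, the totals, are computed at full precision, as set out in problem or answer, starting from the weights at 357.4 pbw of glass.
Material-by-material LOI:
  aluminium hydroxide: 118.4 × 0.3474 = 41.13 pbw
  spodumene concentrate: 115.3 × 0.01520 = 1.753 pbw
  zircon sand: 109.4 × 0.001000 = 0.1094 pbw
  witherite: 12.23 × 0.2205 = 2.697 pbw
  sand: 47.86 × 0.002000 = 0.09572 pbw
Total LOI = 45.79 pbw
Glass = batch − LOI = 403.2 − 45.79 = 357.4 pbw

LOI loss = 45.79 pbw; glass = 357.4 pbw; yield = 88.64%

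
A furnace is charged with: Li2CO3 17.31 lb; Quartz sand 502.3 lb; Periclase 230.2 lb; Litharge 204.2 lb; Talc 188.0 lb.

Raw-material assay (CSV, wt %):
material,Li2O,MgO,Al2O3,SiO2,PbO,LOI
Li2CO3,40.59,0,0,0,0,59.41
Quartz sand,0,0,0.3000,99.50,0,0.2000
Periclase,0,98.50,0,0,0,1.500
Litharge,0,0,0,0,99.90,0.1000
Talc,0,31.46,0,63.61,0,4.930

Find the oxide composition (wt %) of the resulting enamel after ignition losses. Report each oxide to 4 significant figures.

All arithmetic maintains full float precision at all times. Intermediates are shown rounded to four significant figures as written. Each reported figure takes a single rounding; all derived quantities are rebuilt at full precision (totals, yield, LOI, net glass mass, the five compositions) from the weighed amounts on 1118 lb of glass as quoted within either problem or answer.
Oxide masses out of the charge:
  Li2O: 17.31·0.4059 = 7.026 lb
  MgO: 230.2·0.9850 + 188.0·0.3146 = 285.9 lb
  Al2O3: 502.3·0.003000 = 1.507 lb
  SiO2: 502.3·0.9950 + 188.0·0.6361 = 619.4 lb
  PbO: 204.2·0.9990 = 204.0 lb
LOI: 17.31·0.5941 + 502.3·0.002000 + 230.2·0.01500 + 204.2·0.001000 + 188.0·0.04930 = 24.21 lb
Net of LOI, the glass mass = 1142 − 24.21 = 1118 lb (equal to the oxide-mass sum)
wt % = 100 × oxide mass / glass mass

Glass mass = 1118 lb (batch 1142 − LOI 24.21).
Composition: Li2O 0.6286%, MgO 25.58%, Al2O3 0.1348%, SiO2 55.41%, PbO 18.25%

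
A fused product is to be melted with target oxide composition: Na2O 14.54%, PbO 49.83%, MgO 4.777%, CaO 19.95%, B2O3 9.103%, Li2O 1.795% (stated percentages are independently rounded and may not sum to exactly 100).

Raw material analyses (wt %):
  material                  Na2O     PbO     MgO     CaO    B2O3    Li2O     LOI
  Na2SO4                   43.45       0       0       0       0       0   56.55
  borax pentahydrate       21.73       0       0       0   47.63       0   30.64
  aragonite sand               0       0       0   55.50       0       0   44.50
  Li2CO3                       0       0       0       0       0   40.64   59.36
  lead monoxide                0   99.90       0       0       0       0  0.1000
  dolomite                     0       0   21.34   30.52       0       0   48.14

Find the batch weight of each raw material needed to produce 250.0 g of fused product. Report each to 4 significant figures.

The working math runs at full precision through every step — working values are shown (rounded to four significant digits) within the worked lines. Every reported result receives exactly one rounding. The derived quantities, which include the yield, the totals, glass mass, the six compositions, LOI, are computed at exact precision, as they appear in problem or answer, from the batch weights at 250.0 g of glass.
Oxide mass targets, per 250.0 g fused product:
  Na2O: 14.54% × 250.0 = 36.35 g
  PbO: 49.83% × 250.0 = 124.6 g
  MgO: 4.777% × 250.0 = 11.94 g
  CaO: 19.95% × 250.0 = 49.88 g
  B2O3: 9.103% × 250.0 = 22.76 g
  Li2O: 1.795% × 250.0 = 4.488 g
Checking each oxide sum working from each reported weight, relative to the basis at hand (each sum matches its target mass inside rounding margins):
  Na2O: 59.76·0.4345 + 47.78·0.2173 = 36.35 g (target 36.35 g)
  PbO: 124.7·0.9990 = 124.6 g (target 124.6 g)
  MgO: 55.96·0.2134 = 11.94 g (target 11.94 g)
  CaO: 59.09·0.5550 + 55.96·0.3052 = 49.87 g (target 49.88 g)
  B2O3: 47.78·0.4763 = 22.76 g (target 22.76 g)
  Li2O: 11.04·0.4064 = 4.487 g (target 4.488 g)
Consistency of the glass mass: batch Σ − ignition loss = 250.0 g (per-oxide target masses sum to 250.0 g; against the stated basis, 250.0 g — a pure rounding effect).
Batch total: Σ batch = 358.3 g; the LOI term Σ batch·LOI equals 108.3 g; yield = glass ÷ total batch = 69.76%.

Batch per 250.0 g fused product:
  Na2SO4: 59.76 g
  borax pentahydrate: 47.78 g
  aragonite sand: 59.09 g
  Li2CO3: 11.04 g
  lead monoxide: 124.7 g
  dolomite: 55.96 g
Total batch = 358.3 g; LOI loss = 108.3 g; yield = 69.76%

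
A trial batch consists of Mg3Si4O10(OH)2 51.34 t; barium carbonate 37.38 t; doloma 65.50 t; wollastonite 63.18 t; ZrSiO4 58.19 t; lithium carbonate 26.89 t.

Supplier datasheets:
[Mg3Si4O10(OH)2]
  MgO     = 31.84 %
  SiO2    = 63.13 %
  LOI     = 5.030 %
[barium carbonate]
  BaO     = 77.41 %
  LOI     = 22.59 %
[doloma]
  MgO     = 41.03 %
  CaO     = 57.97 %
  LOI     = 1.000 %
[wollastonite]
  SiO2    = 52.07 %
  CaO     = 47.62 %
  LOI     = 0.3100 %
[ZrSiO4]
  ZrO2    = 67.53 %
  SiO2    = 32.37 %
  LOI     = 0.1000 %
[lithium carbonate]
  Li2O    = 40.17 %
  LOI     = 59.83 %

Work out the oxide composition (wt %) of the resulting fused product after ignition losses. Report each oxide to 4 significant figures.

Glass mass = 274.5 t (batch 302.5 − LOI 28.02).
Composition: BaO 10.54%, Li2O 3.936%, ZrO2 14.32%, MgO 15.75%, SiO2 30.66%, CaO 24.80%

Full precision is held from start to finish; mid-chain values appear rounded off to 4 significant digits alongside each step — every reported value carries a single rounding. The derived quantities (the yield, the totals, the six compositions, LOI, net glass mass) are rebuilt using the weight values per 274.5 t of glass at full float precision as given in the problem or the answer.
Oxide masses out of the charge:
  BaO: 37.38·0.7741 = 28.94 t
  Li2O: 26.89·0.4017 = 10.80 t
  ZrO2: 58.19·0.6753 = 39.30 t
  MgO: 51.34·0.3184 + 65.50·0.4103 = 43.22 t
  SiO2: 51.34·0.6313 + 63.18·0.5207 + 58.19·0.3237 = 84.14 t
  CaO: 65.50·0.5797 + 63.18·0.4762 = 68.06 t
LOI: 51.34·0.05030 + 37.38·0.2259 + 65.50·0.01000 + 63.18·0.003100 + 58.19·0.001000 + 26.89·0.5983 = 28.02 t
Glass = total batch minus LOI = 302.5 − 28.02 = 274.5 t (consistent with Σ oxide mass)
each wt % is 100 × oxide ÷ glass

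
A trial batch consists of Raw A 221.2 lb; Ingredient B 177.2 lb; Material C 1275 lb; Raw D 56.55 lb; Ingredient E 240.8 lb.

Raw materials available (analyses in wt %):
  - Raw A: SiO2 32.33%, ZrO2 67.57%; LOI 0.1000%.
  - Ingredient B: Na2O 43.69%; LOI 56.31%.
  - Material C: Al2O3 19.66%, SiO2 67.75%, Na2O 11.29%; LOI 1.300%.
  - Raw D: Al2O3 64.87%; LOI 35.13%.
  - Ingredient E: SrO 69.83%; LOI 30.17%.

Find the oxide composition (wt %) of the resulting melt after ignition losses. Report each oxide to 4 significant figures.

Glass mass = 1762 lb (batch 1971 − LOI 209.1).
Composition: SrO 9.545%, Al2O3 16.31%, SiO2 53.09%, ZrO2 8.484%, Na2O 12.57%

All internal work runs at exact precision through every step. In-progress results are displayed, with 4-significant-digit rounding, at each printed step — a single rounding produces each reported result — derived quantities, which include LOI, totals, the yield, net glass mass, the five compositions, are recomputed in exact precision, as given in the problem or answer text, using the weight values per 1762 lb of glass.
Per-oxide mass from batch:
  SrO: 240.8·0.6983 = 168.2 lb
  Al2O3: 1275·0.1966 + 56.55·0.6487 = 287.3 lb
  SiO2: 221.2·0.3233 + 1275·0.6775 = 935.3 lb
  ZrO2: 221.2·0.6757 = 149.5 lb
  Na2O: 177.2·0.4369 + 1275·0.1129 = 221.4 lb
LOI: 221.2·0.001000 + 177.2·0.5631 + 1275·0.01300 + 56.55·0.3513 + 240.8·0.3017 = 209.1 lb
Resulting glass, batch − LOI: 1971 − 209.1 = 1762 lb (the oxide masses sum to this)
wt % = oxide mass / glass mass × 100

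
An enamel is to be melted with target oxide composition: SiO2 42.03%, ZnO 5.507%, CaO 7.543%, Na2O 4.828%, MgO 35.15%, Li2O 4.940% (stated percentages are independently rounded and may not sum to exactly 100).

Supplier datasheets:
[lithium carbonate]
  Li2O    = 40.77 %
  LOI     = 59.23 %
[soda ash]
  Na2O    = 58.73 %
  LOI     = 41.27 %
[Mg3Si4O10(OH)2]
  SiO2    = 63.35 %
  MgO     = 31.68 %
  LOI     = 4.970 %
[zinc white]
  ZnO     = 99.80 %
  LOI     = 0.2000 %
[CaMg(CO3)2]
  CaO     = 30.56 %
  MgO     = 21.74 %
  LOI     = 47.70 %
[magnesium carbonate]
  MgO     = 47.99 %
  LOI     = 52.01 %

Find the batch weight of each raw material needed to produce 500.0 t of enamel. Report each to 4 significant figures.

Every computation maintains full precision at each step; intermediates are rounded off to 4 significant digits as shown; each reported value receives exactly one rounding — all derived quantities (glass mass, LOI, yield, six oxide percentages, totals) are carried in full float precision using the weight values per 500.0 t of glass exactly as printed in problem or answer.
Target masses of each oxide per 500.0 t enamel:
  SiO2: 42.03% × 500.0 = 210.2 t
  ZnO: 5.507% × 500.0 = 27.54 t
  CaO: 7.543% × 500.0 = 37.72 t
  Na2O: 4.828% × 500.0 = 24.14 t
  MgO: 35.15% × 500.0 = 175.8 t
  Li2O: 4.940% × 500.0 = 24.70 t
A balance pass over the oxides, given the weights on record, against the basis in use (target by target, the sums agree once rounding is allowed for):
  SiO2: 331.7·0.6335 = 210.1 t (target 210.2 t)
  ZnO: 27.59·0.9980 = 27.53 t (target 27.54 t)
  CaO: 123.4·0.3056 = 37.71 t (target 37.72 t)
  Na2O: 41.10·0.5873 = 24.14 t (target 24.14 t)
  MgO: 331.7·0.3168 + 123.4·0.2174 + 91.33·0.4799 = 175.7 t (target 175.8 t)
  Li2O: 60.58·0.4077 = 24.70 t (target 24.70 t)
Consistency of the glass mass: total batch − LOI = 500.0 t (the Σ of target masses is 500.0 t; basis as stated: 500.0 t — differing by rounding only).
Adding the batch up: Σ batch = 675.7 t; Σ batch·LOI gives LOI loss = 175.7 t; glass ÷ batch gives a yield of 73.99%.

Batch per 500.0 t enamel:
  lithium carbonate: 60.58 t
  soda ash: 41.10 t
  Mg3Si4O10(OH)2: 331.7 t
  zinc white: 27.59 t
  CaMg(CO3)2: 123.4 t
  magnesium carbonate: 91.33 t
Total batch = 675.7 t; LOI loss = 175.7 t; yield = 73.99%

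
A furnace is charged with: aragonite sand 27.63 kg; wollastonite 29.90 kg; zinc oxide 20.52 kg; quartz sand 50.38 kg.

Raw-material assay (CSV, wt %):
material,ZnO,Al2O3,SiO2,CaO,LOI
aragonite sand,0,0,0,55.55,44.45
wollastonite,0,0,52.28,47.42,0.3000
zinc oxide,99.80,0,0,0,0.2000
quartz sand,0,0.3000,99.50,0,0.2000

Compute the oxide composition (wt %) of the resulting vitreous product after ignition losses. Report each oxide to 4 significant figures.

Intermediates are displayed, rounded to 4 significant figures, on the page. All arithmetic maintains full precision through the solve — a single rounding produces each reported number. The derived quantities (the four compositions, glass mass, ignition loss, totals, yield) are re-derived using the weight values at 115.9 kg of glass in exact precision precisely as stated by problem or answer.
Oxide-by-oxide delivered mass:
  ZnO: 20.52·0.9980 = 20.48 kg
  Al2O3: 50.38·0.003000 = 0.1511 kg
  SiO2: 29.90·0.5228 + 50.38·0.9950 = 65.76 kg
  CaO: 27.63·0.5555 + 29.90·0.4742 = 29.53 kg
LOI: 27.63·0.4445 + 29.90·0.003000 + 20.52·0.002000 + 50.38·0.002000 = 12.51 kg
Glass mass = batch − LOI = 128.4 − 12.51 = 115.9 kg (= Σ oxide masses)
oxide / glass × 100 gives the wt %

Glass mass = 115.9 kg (batch 128.4 − LOI 12.51).
Composition: ZnO 17.67%, Al2O3 0.1304%, SiO2 56.73%, CaO 25.47%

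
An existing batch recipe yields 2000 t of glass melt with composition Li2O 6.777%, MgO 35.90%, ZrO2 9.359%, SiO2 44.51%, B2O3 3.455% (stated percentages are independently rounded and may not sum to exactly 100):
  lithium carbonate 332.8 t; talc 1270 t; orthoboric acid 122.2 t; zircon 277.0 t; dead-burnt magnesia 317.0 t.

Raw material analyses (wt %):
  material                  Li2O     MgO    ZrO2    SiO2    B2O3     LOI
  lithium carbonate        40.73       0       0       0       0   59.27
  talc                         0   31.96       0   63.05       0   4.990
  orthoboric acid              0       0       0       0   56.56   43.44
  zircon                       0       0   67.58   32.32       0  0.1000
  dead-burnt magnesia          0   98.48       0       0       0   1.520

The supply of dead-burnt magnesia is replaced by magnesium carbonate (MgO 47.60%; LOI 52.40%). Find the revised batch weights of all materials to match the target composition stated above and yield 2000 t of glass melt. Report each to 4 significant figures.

The intermediate values are shown, rounded to 4 significant digits, across the worked steps. Every computation keeps exact precision all the way through; every reported number sees exactly one rounding. All derived quantities (the totals, five oxide percentages, the yield, net glass mass, LOI) are computed in full float precision from the batch weights per 2000 t of glass as quoted within problem or answer.
Target oxide masses per 2000 t glass melt:
  Li2O: 6.777% × 2000 = 135.5 t
  MgO: 35.90% × 2000 = 718.0 t
  ZrO2: 9.359% × 2000 = 187.2 t
  SiO2: 44.51% × 2000 = 890.2 t
  B2O3: 3.455% × 2000 = 69.10 t
Oxide-by-oxide audit per the reported batch figures, on the stated basis (oxide sums agree with the targets within answer rounding):
  Li2O: 332.8·0.4073 = 135.5 t (target 135.5 t)
  MgO: 1270·0.3196 + 655.7·0.4760 = 718.0 t (target 718.0 t)
  ZrO2: 277.0·0.6758 = 187.2 t (target 187.2 t)
  SiO2: 1270·0.6305 + 277.0·0.3232 = 890.3 t (target 890.2 t)
  B2O3: 122.2·0.5656 = 69.12 t (target 69.10 t)
Glass-mass closure: whole batch net of LOI = 2000 t (targets for the oxides total 2000 t; basis as stated: 2000 t — a pure rounding effect).
Batch total: Σ batch = 2658 t; LOI loss = Σ batch·LOI = 657.6 t; as yield: glass ÷ batch → 75.26%.

Revised batch per 2000 t glass melt:
  lithium carbonate: 332.8 t
  talc: 1270 t
  orthoboric acid: 122.2 t
  zircon: 277.0 t
  magnesium carbonate: 655.7 t
Total batch = 2658 t; LOI loss = 657.6 t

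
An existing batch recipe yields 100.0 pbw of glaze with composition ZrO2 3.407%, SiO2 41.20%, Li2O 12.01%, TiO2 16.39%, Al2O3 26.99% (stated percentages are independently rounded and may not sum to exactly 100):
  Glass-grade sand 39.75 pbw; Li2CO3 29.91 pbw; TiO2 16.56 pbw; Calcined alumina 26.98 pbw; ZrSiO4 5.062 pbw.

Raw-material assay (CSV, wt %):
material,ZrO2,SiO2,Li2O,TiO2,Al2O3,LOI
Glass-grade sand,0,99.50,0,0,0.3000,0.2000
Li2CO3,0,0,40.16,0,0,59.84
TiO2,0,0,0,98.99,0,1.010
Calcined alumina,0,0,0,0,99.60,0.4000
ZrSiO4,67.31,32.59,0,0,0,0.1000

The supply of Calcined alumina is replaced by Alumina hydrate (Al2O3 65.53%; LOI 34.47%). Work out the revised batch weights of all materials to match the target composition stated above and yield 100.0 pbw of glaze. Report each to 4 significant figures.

Revised batch per 100.0 pbw glaze:
  Glass-grade sand: 39.75 pbw
  Li2CO3: 29.91 pbw
  TiO2: 16.56 pbw
  Alumina hydrate: 41.01 pbw
  ZrSiO4: 5.062 pbw
Total batch = 132.3 pbw; LOI loss = 32.29 pbw

Every computation keeps full precision at each step; intermediates are printed, rounded to four significant digits, on the page — a single rounding completes every reported result; the derived quantities are computed at full float precision (five oxide percentages, yield, glass mass, LOI, totals) from the batch weights at 100.0 pbw of glass, as they appear in the question or the answer.
Per-oxide target masses for 100.0 pbw glaze:
  ZrO2: 3.407% × 100.0 = 3.407 pbw
  SiO2: 41.20% × 100.0 = 41.20 pbw
  Li2O: 12.01% × 100.0 = 12.01 pbw
  TiO2: 16.39% × 100.0 = 16.39 pbw
  Al2O3: 26.99% × 100.0 = 26.99 pbw
Sums-versus-targets review using the reported weights, on the stated basis (sum by sum, the targets are met given rounding of the digits):
  ZrO2: 5.062·0.6731 = 3.407 pbw (target 3.407 pbw)
  SiO2: 39.75·0.9950 + 5.062·0.3259 = 41.20 pbw (target 41.20 pbw)
  Li2O: 29.91·0.4016 = 12.01 pbw (target 12.01 pbw)
  TiO2: 16.56·0.9899 = 16.39 pbw (target 16.39 pbw)
  Al2O3: 39.75·0.003000 + 41.01·0.6553 = 26.99 pbw (target 26.99 pbw)
Glass-mass closure: total batch − LOI = 100.0 pbw (oxide target masses add up to 100.0 pbw; against the stated basis, 100.0 pbw — any gap is answer rounding).
Summing the batch: Σ batch = 132.3 pbw; Σ batch·LOI gives LOI loss = 32.29 pbw; yield, glass over the total, = 75.59%.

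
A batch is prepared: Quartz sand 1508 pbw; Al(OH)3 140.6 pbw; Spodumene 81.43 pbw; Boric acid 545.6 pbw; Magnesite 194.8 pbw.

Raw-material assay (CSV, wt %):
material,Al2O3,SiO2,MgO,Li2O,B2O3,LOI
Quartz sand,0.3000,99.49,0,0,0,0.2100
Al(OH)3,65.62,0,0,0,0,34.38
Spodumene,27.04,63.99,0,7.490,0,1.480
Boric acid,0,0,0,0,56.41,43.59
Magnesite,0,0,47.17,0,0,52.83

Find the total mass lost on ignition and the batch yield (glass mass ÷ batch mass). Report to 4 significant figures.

The working math holds exact precision from first step to last — mid-chain values are printed rounded off to 4 significant figures within the worked lines. Every reported figure undergoes a single rounding; derived quantities, which include glass mass, LOI, the totals, five oxide percentages, yield, are recomputed at full float precision, exactly as printed in problem or answer, using the weight values for 2077 pbw of glass.
Material-by-material LOI:
  Quartz sand: 1508 × 0.002100 = 3.167 pbw
  Al(OH)3: 140.6 × 0.3438 = 48.34 pbw
  Spodumene: 81.43 × 0.01480 = 1.205 pbw
  Boric acid: 545.6 × 0.4359 = 237.8 pbw
  Magnesite: 194.8 × 0.5283 = 102.9 pbw
Total LOI = 393.5 pbw
Glass = batch − LOI = 2470 − 393.5 = 2077 pbw

LOI loss = 393.5 pbw; glass = 2077 pbw; yield = 84.07%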